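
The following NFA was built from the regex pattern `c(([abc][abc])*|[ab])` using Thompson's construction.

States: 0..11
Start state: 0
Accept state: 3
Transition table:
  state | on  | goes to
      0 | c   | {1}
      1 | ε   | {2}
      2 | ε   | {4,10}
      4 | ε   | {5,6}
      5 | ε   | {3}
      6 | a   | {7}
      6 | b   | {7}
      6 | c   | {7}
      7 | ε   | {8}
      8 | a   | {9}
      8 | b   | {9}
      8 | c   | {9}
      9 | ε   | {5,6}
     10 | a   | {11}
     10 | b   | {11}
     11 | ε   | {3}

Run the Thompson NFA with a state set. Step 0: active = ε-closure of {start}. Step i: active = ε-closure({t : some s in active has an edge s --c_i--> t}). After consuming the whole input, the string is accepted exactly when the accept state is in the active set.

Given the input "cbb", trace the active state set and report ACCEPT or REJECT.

start: ε-closure({0}) = {0}
'c' @ 1: {1,2,3,4,5,6,10}  ✓accept
'b' @ 2: {3,7,8,11}  ✓accept
'b' @ 3: {3,5,6,9}  ✓accept
end set {3,5,6,9} — state 3 in

Answer: ACCEPT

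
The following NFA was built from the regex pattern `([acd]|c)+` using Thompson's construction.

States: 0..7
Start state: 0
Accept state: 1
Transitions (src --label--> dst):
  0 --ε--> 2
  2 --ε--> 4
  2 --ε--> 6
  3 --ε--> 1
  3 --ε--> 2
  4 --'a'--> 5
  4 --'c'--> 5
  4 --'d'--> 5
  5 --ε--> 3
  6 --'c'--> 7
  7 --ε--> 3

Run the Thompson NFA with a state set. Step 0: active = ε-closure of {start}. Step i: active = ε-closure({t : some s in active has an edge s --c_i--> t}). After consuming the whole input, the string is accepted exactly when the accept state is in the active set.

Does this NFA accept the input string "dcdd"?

Answer: ACCEPT

Trace:
S₀ = ε-closure({0}) = {0,2,4,6}
'd' @ 1: {1,2,3,4,5,6}  [accepting]
'c' @ 2: {1,2,3,4,5,6,7}  [accepting]
'd' @ 3: {1,2,3,4,5,6}  [accepting]
'd' @ 4: {1,2,3,4,5,6}  [accepting]
after full input: {1,2,3,4,5,6}  (accept=1 in)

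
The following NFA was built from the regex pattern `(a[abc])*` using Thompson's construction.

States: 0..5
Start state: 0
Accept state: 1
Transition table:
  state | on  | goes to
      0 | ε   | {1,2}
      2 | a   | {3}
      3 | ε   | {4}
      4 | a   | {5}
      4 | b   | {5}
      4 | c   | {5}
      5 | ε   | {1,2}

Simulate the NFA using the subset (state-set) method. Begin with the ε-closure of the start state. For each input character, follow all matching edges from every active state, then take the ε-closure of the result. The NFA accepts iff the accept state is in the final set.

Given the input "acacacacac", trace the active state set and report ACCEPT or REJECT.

S₀ = ε-closure({0}) = {0,1,2}
'a' @ 1: {3,4}
'c' @ 2: {1,2,5}  (accept∈set)
'a' @ 3: {3,4}
'c' @ 4: {1,2,5}  (accept∈set)
'a' @ 5: {3,4}
'c' @ 6: {1,2,5}  (accept∈set)
'a' @ 7: {3,4}
'c' @ 8: {1,2,5}  (accept∈set)
'a' @ 9: {3,4}
'c' @ 10: {1,2,5}  (accept∈set)
final: {1,2,5}; accept 1 in set

Answer: ACCEPT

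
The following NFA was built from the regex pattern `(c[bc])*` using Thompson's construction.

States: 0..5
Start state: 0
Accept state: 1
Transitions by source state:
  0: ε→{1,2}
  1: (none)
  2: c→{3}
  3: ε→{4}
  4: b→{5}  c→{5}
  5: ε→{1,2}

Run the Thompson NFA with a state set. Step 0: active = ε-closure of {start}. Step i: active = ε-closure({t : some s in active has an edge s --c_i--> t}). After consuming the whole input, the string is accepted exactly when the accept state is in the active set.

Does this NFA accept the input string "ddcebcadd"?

Answer: REJECT

Steps:
S₀ = ε-closure({0}) = {0,1,2}
'd' @ 1: {}  — dead — no transitions
rest 'dcebcadd' ignored (set empty)
final: {}; accept 1 not in set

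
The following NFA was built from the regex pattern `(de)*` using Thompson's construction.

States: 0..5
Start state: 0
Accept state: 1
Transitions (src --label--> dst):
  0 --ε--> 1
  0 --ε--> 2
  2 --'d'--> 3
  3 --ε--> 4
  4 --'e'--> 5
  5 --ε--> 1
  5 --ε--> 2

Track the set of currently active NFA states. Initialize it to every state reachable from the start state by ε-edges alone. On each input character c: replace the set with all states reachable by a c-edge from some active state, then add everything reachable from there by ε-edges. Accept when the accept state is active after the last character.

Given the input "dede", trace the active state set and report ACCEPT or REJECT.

Answer: ACCEPT

Steps:
start: ε-closure({0}) = {0,1,2}
'd' @ 1: {3,4}
'e' @ 2: {1,2,5}  ✓accept
'd' @ 3: {3,4}
'e' @ 4: {1,2,5}  ✓accept
final: {1,2,5}; accept 1 in set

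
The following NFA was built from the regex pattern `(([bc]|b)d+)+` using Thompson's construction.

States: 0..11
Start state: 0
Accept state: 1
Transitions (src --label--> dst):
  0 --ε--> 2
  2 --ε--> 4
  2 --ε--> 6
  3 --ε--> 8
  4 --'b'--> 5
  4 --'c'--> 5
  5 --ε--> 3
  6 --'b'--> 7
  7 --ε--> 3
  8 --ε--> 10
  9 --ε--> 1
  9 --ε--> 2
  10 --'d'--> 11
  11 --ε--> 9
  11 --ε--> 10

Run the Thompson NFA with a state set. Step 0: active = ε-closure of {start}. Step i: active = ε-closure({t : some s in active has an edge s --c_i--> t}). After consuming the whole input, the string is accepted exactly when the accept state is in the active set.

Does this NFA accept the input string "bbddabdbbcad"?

S₀ = ε-closure({0}) = {0,2,4,6}
'b' @ 1: {3,5,7,8,10}
'b' @ 2: {}  — state set empty
rest 'ddabdbbcad' ignored (set empty)
after full input: {}  (accept=1 not in)

Answer: REJECT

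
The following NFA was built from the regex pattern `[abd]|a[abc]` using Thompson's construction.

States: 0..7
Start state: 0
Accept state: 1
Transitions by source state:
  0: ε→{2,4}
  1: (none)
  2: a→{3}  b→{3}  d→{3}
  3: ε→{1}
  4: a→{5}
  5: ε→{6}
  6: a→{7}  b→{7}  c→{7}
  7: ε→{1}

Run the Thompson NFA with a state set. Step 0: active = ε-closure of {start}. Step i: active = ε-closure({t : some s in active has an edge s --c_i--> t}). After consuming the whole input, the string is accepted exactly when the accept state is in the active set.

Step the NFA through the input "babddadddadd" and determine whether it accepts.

initial (ε-close {0}): {0,2,4}
'b' @ 1: {1,3}  (accept∈set)
'a' @ 2: {}  — dead — no transitions
rest 'bddadddadd' ignored (set empty)
end set {} — state 1 not in

Answer: REJECT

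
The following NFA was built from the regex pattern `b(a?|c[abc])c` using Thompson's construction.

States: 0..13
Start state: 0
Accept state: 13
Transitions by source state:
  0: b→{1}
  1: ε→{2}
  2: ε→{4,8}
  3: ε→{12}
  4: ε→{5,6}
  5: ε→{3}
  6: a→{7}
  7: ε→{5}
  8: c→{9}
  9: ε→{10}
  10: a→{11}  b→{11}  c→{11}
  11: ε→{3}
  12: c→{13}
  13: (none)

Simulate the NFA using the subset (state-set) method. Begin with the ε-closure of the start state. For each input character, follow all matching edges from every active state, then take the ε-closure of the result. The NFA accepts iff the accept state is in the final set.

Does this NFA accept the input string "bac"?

S₀ = ε-closure({0}) = {0}
'b' @ 1: {1,2,3,4,5,6,8,12}
'a' @ 2: {3,5,7,12}
'c' @ 3: {13}  ✓accept
after full input: {13}  (accept=13 in)

Answer: ACCEPT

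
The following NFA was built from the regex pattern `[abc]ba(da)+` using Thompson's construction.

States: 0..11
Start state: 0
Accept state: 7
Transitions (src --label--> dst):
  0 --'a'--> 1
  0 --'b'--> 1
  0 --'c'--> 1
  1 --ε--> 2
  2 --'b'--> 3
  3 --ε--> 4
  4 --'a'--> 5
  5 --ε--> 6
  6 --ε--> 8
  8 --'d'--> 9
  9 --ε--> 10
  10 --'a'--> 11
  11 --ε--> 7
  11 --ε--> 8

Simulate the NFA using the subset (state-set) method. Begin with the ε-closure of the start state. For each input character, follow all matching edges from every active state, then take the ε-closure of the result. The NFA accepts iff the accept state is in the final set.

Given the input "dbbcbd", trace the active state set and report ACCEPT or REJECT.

Answer: REJECT

Derivation:
initial (ε-close {0}): {0}
'd' @ 1: {}  — no active states
rest 'bbcbd' ignored (set empty)
after full input: {}  (accept=7 not in)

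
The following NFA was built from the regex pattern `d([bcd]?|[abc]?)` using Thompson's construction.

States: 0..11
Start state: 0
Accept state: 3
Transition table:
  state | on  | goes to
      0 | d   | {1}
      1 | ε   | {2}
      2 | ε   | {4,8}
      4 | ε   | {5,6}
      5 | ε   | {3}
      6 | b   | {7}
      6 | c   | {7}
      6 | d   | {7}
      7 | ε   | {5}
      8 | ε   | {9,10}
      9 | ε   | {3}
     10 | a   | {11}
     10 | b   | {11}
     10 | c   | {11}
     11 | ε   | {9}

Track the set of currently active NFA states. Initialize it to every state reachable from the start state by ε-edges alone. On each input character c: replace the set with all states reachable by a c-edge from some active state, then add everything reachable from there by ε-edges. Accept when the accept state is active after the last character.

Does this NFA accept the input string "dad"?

Answer: REJECT

Trace:
S₀ = ε-closure({0}) = {0}
'd' @ 1: {1,2,3,4,5,6,8,9,10}  [accepting]
'a' @ 2: {3,9,11}  [accepting]
'd' @ 3: {}  — no active states
after full input: {}  (accept=3 not in)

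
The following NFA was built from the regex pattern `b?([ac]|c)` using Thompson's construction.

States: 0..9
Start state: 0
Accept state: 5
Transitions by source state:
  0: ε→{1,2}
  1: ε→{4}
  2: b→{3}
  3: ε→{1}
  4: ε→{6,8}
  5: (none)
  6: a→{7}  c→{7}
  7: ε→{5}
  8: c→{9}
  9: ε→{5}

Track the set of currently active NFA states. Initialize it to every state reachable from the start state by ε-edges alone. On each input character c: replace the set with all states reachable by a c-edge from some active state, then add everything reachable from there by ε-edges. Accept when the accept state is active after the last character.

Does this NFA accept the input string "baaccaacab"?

Answer: REJECT

Trace:
start: ε-closure({0}) = {0,1,2,4,6,8}
'b' @ 1: {1,3,4,6,8}
'a' @ 2: {5,7}  (accept∈set)
'a' @ 3: {}  — no active states
rest 'ccaacab' ignored (set empty)
final: {}; accept 5 not in set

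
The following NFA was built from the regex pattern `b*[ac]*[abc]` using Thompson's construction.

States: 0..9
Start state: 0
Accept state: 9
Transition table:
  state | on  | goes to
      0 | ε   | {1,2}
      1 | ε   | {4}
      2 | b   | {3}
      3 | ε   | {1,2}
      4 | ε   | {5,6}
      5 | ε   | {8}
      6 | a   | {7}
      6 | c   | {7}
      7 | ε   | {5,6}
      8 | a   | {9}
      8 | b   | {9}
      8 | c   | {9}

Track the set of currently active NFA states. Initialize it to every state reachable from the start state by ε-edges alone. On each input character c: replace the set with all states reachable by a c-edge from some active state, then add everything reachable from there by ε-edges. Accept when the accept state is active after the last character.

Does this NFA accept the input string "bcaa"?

initial (ε-close {0}): {0,1,2,4,5,6,8}
'b' @ 1: {1,2,3,4,5,6,8,9}  ✓accept
'c' @ 2: {5,6,7,8,9}  ✓accept
'a' @ 3: {5,6,7,8,9}  ✓accept
'a' @ 4: {5,6,7,8,9}  ✓accept
after full input: {5,6,7,8,9}  (accept=9 in)

Answer: ACCEPT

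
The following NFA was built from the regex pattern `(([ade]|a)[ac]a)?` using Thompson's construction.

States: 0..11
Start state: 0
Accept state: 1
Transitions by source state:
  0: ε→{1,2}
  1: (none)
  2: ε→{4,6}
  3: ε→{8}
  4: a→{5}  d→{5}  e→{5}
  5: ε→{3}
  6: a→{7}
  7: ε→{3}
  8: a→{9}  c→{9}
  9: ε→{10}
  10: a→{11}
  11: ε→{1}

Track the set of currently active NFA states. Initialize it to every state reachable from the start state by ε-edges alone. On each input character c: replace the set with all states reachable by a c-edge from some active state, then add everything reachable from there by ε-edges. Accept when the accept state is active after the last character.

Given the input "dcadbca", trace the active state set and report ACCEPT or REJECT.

start: ε-closure({0}) = {0,1,2,4,6}
'd' @ 1: {3,5,8}
'c' @ 2: {9,10}
'a' @ 3: {1,11}  (accept∈set)
'd' @ 4: {}  — dead — no transitions
rest 'bca' ignored (set empty)
final: {}; accept 1 not in set

Answer: REJECT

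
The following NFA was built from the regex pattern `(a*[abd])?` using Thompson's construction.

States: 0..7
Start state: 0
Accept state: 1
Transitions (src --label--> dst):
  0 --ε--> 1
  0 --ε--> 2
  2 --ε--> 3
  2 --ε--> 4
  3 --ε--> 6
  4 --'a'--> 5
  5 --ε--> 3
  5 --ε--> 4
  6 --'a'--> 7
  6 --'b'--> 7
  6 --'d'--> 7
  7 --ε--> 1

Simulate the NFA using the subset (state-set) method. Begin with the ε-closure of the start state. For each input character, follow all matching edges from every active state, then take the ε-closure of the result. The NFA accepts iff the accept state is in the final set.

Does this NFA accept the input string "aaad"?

Answer: ACCEPT

Derivation:
start: ε-closure({0}) = {0,1,2,3,4,6}
'a' @ 1: {1,3,4,5,6,7}  [accepting]
'a' @ 2: {1,3,4,5,6,7}  [accepting]
'a' @ 3: {1,3,4,5,6,7}  [accepting]
'd' @ 4: {1,7}  [accepting]
final: {1,7}; accept 1 in set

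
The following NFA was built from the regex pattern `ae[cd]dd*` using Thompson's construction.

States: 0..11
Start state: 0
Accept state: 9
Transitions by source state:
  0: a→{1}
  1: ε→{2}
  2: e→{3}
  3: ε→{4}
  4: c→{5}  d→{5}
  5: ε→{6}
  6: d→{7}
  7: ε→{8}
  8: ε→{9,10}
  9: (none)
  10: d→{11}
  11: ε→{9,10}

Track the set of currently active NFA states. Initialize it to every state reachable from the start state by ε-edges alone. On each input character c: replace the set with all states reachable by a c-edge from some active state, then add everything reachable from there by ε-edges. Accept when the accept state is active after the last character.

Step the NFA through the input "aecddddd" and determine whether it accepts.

start: ε-closure({0}) = {0}
'a' @ 1: {1,2}
'e' @ 2: {3,4}
'c' @ 3: {5,6}
'd' @ 4: {7,8,9,10}  ✓accept
'd' @ 5: {9,10,11}  ✓accept
'd' @ 6: {9,10,11}  ✓accept
'd' @ 7: {9,10,11}  ✓accept
'd' @ 8: {9,10,11}  ✓accept
final: {9,10,11}; accept 9 in set

Answer: ACCEPT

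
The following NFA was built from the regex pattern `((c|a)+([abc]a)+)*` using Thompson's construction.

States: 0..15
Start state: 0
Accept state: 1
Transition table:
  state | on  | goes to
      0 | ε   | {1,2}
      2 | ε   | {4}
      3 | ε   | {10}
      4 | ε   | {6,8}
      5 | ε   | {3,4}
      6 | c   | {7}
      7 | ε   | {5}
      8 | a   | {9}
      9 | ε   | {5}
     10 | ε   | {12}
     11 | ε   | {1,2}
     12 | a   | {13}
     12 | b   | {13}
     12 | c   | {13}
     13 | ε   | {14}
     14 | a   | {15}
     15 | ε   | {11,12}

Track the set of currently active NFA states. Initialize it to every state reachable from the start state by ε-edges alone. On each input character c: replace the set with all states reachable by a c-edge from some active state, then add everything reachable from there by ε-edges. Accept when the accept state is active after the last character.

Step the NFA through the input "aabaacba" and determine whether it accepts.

Answer: ACCEPT

Derivation:
S₀ = ε-closure({0}) = {0,1,2,4,6,8}
'a' @ 1: {3,4,5,6,8,9,10,12}
'a' @ 2: {3,4,5,6,8,9,10,12,13,14}
'b' @ 3: {13,14}
'a' @ 4: {1,2,4,6,8,11,12,15}  [accepting]
'a' @ 5: {3,4,5,6,8,9,10,12,13,14}
'c' @ 6: {3,4,5,6,7,8,10,12,13,14}
'b' @ 7: {13,14}
'a' @ 8: {1,2,4,6,8,11,12,15}  [accepting]
after full input: {1,2,4,6,8,11,12,15}  (accept=1 in)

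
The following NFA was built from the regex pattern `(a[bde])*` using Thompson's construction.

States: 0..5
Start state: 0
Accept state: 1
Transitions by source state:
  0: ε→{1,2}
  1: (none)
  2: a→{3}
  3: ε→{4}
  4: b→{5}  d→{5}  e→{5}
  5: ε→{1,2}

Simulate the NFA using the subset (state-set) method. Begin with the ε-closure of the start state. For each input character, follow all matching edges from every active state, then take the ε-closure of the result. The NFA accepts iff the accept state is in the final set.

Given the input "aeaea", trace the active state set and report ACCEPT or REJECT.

Answer: REJECT

Steps:
S₀ = ε-closure({0}) = {0,1,2}
'a' @ 1: {3,4}
'e' @ 2: {1,2,5}  [accepting]
'a' @ 3: {3,4}
'e' @ 4: {1,2,5}  [accepting]
'a' @ 5: {3,4}
after full input: {3,4}  (accept=1 not in)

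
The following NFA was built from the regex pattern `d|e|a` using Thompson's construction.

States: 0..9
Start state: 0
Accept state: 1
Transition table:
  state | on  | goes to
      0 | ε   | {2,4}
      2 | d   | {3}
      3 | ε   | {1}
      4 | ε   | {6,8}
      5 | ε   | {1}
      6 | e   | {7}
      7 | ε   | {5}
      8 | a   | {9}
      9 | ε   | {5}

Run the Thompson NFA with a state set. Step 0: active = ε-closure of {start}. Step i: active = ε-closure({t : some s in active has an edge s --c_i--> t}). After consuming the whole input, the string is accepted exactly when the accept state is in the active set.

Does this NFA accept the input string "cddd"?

Answer: REJECT

Steps:
S₀ = ε-closure({0}) = {0,2,4,6,8}
'c' @ 1: {}  — dead — no transitions
rest 'ddd' ignored (set empty)
final: {}; accept 1 not in set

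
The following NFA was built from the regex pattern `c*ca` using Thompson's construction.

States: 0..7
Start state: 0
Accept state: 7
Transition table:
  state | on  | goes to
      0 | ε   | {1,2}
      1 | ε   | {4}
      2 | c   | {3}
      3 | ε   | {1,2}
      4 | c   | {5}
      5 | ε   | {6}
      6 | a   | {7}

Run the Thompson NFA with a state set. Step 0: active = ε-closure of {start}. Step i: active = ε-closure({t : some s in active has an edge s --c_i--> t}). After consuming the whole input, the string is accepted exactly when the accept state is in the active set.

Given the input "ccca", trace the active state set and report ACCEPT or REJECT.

initial (ε-close {0}): {0,1,2,4}
'c' @ 1: {1,2,3,4,5,6}
'c' @ 2: {1,2,3,4,5,6}
'c' @ 3: {1,2,3,4,5,6}
'a' @ 4: {7}  ✓accept
after full input: {7}  (accept=7 in)

Answer: ACCEPT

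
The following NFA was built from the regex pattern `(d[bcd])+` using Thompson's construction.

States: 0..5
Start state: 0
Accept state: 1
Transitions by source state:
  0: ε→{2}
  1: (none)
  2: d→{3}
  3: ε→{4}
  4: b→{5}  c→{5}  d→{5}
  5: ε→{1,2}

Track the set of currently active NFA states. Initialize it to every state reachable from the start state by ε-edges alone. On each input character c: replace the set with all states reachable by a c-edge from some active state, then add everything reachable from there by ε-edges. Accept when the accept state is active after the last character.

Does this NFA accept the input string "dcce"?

Answer: REJECT

Derivation:
start: ε-closure({0}) = {0,2}
'd' @ 1: {3,4}
'c' @ 2: {1,2,5}  (accept∈set)
'c' @ 3: {}  — state set empty
rest 'e' ignored (set empty)
after full input: {}  (accept=1 not in)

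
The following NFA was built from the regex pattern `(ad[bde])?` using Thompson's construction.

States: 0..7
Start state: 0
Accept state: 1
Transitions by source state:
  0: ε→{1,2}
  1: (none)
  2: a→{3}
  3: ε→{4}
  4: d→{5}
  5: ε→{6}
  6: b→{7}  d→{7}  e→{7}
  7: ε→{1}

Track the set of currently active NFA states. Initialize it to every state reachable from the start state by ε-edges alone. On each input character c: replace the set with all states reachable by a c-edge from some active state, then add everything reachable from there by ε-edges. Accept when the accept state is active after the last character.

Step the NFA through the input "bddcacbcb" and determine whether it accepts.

Answer: REJECT

Trace:
initial (ε-close {0}): {0,1,2}
'b' @ 1: {}  — state set empty
rest 'ddcacbcb' ignored (set empty)
final: {}; accept 1 not in set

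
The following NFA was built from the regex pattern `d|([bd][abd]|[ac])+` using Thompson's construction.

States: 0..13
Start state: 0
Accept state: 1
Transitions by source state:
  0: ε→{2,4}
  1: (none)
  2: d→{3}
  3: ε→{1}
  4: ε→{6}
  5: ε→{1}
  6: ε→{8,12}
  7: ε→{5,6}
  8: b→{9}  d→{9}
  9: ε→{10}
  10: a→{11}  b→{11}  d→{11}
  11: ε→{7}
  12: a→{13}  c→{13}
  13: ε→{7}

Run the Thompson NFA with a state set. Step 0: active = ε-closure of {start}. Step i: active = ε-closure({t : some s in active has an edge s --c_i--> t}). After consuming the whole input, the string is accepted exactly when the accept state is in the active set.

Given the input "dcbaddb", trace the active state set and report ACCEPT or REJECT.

Answer: REJECT

Trace:
start: ε-closure({0}) = {0,2,4,6,8,12}
'd' @ 1: {1,3,9,10}  (accept∈set)
'c' @ 2: {}  — state set empty
rest 'baddb' ignored (set empty)
end set {} — state 1 not in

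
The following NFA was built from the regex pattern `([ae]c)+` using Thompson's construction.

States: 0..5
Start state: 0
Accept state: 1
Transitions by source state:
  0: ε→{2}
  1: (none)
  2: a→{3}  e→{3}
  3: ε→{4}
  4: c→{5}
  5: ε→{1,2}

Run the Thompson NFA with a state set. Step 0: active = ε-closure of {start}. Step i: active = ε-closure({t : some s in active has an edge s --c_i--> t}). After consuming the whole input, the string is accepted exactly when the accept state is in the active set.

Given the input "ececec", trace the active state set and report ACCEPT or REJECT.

Answer: ACCEPT

Trace:
initial (ε-close {0}): {0,2}
'e' @ 1: {3,4}
'c' @ 2: {1,2,5}  ✓accept
'e' @ 3: {3,4}
'c' @ 4: {1,2,5}  ✓accept
'e' @ 5: {3,4}
'c' @ 6: {1,2,5}  ✓accept
final: {1,2,5}; accept 1 in set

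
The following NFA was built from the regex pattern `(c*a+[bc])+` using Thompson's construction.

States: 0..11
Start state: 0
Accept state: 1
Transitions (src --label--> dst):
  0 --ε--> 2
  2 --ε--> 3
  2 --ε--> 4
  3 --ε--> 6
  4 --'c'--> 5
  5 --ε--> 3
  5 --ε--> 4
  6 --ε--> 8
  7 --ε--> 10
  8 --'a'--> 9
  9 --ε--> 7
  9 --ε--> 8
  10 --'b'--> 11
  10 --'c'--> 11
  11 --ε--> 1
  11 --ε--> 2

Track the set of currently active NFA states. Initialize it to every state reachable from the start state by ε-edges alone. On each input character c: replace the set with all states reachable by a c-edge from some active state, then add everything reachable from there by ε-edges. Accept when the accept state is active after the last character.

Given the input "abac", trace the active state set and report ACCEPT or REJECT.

S₀ = ε-closure({0}) = {0,2,3,4,6,8}
'a' @ 1: {7,8,9,10}
'b' @ 2: {1,2,3,4,6,8,11}  ✓accept
'a' @ 3: {7,8,9,10}
'c' @ 4: {1,2,3,4,6,8,11}  ✓accept
final: {1,2,3,4,6,8,11}; accept 1 in set

Answer: ACCEPT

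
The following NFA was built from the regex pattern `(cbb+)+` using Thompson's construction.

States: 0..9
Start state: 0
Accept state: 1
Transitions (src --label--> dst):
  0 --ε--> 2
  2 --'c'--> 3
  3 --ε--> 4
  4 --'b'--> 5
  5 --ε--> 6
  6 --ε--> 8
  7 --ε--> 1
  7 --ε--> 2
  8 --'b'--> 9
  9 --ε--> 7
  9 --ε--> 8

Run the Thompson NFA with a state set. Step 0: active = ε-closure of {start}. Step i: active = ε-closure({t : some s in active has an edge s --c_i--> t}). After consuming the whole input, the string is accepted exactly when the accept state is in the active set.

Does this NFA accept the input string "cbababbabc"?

start: ε-closure({0}) = {0,2}
'c' @ 1: {3,4}
'b' @ 2: {5,6,8}
'a' @ 3: {}  — no active states
rest 'babbabc' ignored (set empty)
after full input: {}  (accept=1 not in)

Answer: REJECT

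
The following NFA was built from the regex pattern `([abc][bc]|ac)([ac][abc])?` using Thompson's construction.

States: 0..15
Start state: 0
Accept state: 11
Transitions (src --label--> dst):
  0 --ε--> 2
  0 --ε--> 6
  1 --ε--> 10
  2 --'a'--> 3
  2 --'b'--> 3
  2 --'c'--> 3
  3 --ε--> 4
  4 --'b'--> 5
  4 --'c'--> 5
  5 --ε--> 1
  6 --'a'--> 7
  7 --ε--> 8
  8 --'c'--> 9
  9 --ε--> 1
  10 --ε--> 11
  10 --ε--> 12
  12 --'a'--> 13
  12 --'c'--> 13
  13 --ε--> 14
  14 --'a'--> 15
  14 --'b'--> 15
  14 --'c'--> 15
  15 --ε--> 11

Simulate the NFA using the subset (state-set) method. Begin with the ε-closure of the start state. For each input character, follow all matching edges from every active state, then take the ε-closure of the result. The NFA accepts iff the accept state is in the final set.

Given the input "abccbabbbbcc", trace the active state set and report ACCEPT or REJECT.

initial (ε-close {0}): {0,2,6}
'a' @ 1: {3,4,7,8}
'b' @ 2: {1,5,10,11,12}  [accepting]
'c' @ 3: {13,14}
'c' @ 4: {11,15}  [accepting]
'b' @ 5: {}  — dead — no transitions
rest 'abbbbcc' ignored (set empty)
final: {}; accept 11 not in set

Answer: REJECT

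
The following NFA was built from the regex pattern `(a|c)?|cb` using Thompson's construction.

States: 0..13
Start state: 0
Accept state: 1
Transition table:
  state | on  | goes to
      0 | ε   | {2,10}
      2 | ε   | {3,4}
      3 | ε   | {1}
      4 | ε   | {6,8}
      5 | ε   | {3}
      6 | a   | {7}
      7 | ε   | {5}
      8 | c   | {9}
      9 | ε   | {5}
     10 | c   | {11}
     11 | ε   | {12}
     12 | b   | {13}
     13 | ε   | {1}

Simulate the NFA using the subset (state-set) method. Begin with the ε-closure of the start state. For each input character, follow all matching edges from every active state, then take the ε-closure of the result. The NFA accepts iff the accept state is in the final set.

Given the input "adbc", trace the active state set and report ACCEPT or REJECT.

S₀ = ε-closure({0}) = {0,1,2,3,4,6,8,10}
'a' @ 1: {1,3,5,7}  (accept∈set)
'd' @ 2: {}  — dead — no transitions
rest 'bc' ignored (set empty)
final: {}; accept 1 not in set

Answer: REJECT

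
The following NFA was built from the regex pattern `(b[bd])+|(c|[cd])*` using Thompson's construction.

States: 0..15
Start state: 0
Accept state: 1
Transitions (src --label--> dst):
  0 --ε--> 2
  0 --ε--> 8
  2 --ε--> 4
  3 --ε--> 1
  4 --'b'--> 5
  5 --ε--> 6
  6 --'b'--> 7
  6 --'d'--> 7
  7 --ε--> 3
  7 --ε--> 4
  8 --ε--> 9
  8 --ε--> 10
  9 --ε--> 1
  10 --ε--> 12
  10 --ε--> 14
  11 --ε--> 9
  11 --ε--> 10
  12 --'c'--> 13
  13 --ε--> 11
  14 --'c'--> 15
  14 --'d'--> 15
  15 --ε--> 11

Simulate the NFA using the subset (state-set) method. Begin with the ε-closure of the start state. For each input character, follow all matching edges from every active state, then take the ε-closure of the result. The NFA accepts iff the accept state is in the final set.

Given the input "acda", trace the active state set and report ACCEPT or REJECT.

Answer: REJECT

Trace:
initial (ε-close {0}): {0,1,2,4,8,9,10,12,14}
'a' @ 1: {}  — dead — no transitions
rest 'cda' ignored (set empty)
final: {}; accept 1 not in set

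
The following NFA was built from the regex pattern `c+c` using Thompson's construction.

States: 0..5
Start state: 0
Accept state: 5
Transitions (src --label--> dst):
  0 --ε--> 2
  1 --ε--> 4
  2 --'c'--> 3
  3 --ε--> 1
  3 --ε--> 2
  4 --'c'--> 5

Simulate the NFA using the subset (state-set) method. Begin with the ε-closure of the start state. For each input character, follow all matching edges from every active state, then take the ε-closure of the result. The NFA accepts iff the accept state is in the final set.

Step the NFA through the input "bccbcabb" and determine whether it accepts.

Answer: REJECT

Steps:
start: ε-closure({0}) = {0,2}
'b' @ 1: {}  — no active states
rest 'ccbcabb' ignored (set empty)
final: {}; accept 5 not in set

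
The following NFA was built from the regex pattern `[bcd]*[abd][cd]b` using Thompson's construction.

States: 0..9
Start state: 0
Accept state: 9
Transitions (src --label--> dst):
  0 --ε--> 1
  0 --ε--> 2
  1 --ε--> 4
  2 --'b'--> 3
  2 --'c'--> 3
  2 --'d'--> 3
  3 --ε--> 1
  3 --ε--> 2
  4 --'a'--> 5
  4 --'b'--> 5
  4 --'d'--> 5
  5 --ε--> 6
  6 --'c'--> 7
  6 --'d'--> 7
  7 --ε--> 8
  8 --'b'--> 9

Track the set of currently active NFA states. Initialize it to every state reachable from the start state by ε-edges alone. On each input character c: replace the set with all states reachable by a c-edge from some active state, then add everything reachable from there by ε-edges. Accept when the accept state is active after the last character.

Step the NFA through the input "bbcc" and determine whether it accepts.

initial (ε-close {0}): {0,1,2,4}
'b' @ 1: {1,2,3,4,5,6}
'b' @ 2: {1,2,3,4,5,6}
'c' @ 3: {1,2,3,4,7,8}
'c' @ 4: {1,2,3,4}
end set {1,2,3,4} — state 9 not in

Answer: REJECT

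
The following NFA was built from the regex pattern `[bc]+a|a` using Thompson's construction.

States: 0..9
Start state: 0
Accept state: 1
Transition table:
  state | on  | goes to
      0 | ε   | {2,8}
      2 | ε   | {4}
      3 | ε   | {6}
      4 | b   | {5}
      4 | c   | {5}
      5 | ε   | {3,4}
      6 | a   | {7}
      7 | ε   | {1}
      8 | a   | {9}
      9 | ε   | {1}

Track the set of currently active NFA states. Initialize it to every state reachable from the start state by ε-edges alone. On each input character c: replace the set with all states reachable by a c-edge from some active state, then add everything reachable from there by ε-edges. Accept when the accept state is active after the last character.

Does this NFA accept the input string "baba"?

Answer: REJECT

Steps:
initial (ε-close {0}): {0,2,4,8}
'b' @ 1: {3,4,5,6}
'a' @ 2: {1,7}  [accepting]
'b' @ 3: {}  — no active states
rest 'a' ignored (set empty)
end set {} — state 1 not in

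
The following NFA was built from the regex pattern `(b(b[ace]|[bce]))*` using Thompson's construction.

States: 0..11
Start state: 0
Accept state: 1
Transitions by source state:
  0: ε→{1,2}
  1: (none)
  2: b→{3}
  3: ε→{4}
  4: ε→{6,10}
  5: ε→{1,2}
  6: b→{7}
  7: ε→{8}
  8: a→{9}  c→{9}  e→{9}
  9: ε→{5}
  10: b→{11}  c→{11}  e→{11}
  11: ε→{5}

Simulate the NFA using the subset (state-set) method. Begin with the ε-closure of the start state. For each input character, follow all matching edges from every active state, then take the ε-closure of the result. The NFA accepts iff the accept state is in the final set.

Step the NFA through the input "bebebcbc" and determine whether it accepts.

S₀ = ε-closure({0}) = {0,1,2}
'b' @ 1: {3,4,6,10}
'e' @ 2: {1,2,5,11}  (accept∈set)
'b' @ 3: {3,4,6,10}
'e' @ 4: {1,2,5,11}  (accept∈set)
'b' @ 5: {3,4,6,10}
'c' @ 6: {1,2,5,11}  (accept∈set)
'b' @ 7: {3,4,6,10}
'c' @ 8: {1,2,5,11}  (accept∈set)
final: {1,2,5,11}; accept 1 in set

Answer: ACCEPT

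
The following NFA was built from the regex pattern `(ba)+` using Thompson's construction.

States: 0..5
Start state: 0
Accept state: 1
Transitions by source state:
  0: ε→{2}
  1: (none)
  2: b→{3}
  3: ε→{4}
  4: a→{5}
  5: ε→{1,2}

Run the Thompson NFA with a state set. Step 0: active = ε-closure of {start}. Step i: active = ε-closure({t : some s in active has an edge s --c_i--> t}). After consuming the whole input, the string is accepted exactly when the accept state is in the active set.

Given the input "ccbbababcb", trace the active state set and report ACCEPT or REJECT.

Answer: REJECT

Trace:
start: ε-closure({0}) = {0,2}
'c' @ 1: {}  — dead — no transitions
rest 'cbbababcb' ignored (set empty)
after full input: {}  (accept=1 not in)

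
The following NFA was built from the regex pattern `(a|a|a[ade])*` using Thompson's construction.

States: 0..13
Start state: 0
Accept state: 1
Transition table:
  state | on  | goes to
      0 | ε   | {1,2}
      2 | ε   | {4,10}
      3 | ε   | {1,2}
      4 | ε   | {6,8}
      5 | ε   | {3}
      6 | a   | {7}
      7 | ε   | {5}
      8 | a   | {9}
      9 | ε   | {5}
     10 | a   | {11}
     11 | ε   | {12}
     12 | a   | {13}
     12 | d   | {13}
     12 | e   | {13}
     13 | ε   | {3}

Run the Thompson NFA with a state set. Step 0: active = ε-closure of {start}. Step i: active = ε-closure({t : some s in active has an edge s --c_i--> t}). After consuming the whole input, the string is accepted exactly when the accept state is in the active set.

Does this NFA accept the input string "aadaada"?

Answer: ACCEPT

Trace:
S₀ = ε-closure({0}) = {0,1,2,4,6,8,10}
'a' @ 1: {1,2,3,4,5,6,7,8,9,10,11,12}  ✓accept
'a' @ 2: {1,2,3,4,5,6,7,8,9,10,11,12,13}  ✓accept
'd' @ 3: {1,2,3,4,6,8,10,13}  ✓accept
'a' @ 4: {1,2,3,4,5,6,7,8,9,10,11,12}  ✓accept
'a' @ 5: {1,2,3,4,5,6,7,8,9,10,11,12,13}  ✓accept
'd' @ 6: {1,2,3,4,6,8,10,13}  ✓accept
'a' @ 7: {1,2,3,4,5,6,7,8,9,10,11,12}  ✓accept
final: {1,2,3,4,5,6,7,8,9,10,11,12}; accept 1 in set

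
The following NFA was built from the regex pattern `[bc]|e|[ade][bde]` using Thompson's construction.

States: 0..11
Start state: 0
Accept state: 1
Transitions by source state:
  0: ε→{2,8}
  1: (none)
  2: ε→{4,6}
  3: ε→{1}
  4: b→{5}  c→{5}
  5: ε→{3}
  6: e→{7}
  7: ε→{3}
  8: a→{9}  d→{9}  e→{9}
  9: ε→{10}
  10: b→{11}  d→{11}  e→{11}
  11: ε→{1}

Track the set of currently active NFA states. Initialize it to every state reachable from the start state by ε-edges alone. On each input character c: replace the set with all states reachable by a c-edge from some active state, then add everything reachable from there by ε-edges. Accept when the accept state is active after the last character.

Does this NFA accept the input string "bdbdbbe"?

S₀ = ε-closure({0}) = {0,2,4,6,8}
'b' @ 1: {1,3,5}  (accept∈set)
'd' @ 2: {}  — no active states
rest 'bdbbe' ignored (set empty)
final: {}; accept 1 not in set

Answer: REJECT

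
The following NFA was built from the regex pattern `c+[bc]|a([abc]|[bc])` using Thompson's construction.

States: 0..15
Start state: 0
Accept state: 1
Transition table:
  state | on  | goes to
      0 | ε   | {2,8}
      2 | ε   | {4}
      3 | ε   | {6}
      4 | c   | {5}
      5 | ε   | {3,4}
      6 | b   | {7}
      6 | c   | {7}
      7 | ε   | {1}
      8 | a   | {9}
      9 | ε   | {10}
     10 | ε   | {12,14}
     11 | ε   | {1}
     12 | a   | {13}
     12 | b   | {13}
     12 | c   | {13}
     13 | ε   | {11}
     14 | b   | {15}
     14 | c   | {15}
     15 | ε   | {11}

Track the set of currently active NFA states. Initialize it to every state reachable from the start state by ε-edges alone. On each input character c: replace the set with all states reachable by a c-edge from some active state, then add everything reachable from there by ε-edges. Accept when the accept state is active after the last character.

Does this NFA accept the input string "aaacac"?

Answer: REJECT

Trace:
start: ε-closure({0}) = {0,2,4,8}
'a' @ 1: {9,10,12,14}
'a' @ 2: {1,11,13}  [accepting]
'a' @ 3: {}  — no active states
rest 'cac' ignored (set empty)
final: {}; accept 1 not in set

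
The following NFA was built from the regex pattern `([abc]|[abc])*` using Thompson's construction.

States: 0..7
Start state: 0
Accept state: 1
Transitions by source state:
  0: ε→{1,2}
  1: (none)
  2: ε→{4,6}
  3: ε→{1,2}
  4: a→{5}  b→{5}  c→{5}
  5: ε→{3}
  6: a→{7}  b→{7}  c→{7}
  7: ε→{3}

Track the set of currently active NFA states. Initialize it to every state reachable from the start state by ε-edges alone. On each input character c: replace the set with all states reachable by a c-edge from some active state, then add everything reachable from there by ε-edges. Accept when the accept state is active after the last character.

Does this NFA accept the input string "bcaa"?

initial (ε-close {0}): {0,1,2,4,6}
'b' @ 1: {1,2,3,4,5,6,7}  ✓accept
'c' @ 2: {1,2,3,4,5,6,7}  ✓accept
'a' @ 3: {1,2,3,4,5,6,7}  ✓accept
'a' @ 4: {1,2,3,4,5,6,7}  ✓accept
final: {1,2,3,4,5,6,7}; accept 1 in set

Answer: ACCEPT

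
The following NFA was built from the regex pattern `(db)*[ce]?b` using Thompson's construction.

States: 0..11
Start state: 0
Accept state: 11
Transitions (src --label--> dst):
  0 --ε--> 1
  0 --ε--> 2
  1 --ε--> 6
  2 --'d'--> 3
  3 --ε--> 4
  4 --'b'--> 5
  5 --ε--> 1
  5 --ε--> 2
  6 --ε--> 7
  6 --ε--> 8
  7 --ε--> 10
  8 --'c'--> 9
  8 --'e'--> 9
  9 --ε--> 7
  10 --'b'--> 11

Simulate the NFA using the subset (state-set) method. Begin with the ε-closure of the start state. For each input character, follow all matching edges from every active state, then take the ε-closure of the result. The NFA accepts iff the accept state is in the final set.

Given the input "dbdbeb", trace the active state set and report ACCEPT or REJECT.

start: ε-closure({0}) = {0,1,2,6,7,8,10}
'd' @ 1: {3,4}
'b' @ 2: {1,2,5,6,7,8,10}
'd' @ 3: {3,4}
'b' @ 4: {1,2,5,6,7,8,10}
'e' @ 5: {7,9,10}
'b' @ 6: {11}  (accept∈set)
after full input: {11}  (accept=11 in)

Answer: ACCEPT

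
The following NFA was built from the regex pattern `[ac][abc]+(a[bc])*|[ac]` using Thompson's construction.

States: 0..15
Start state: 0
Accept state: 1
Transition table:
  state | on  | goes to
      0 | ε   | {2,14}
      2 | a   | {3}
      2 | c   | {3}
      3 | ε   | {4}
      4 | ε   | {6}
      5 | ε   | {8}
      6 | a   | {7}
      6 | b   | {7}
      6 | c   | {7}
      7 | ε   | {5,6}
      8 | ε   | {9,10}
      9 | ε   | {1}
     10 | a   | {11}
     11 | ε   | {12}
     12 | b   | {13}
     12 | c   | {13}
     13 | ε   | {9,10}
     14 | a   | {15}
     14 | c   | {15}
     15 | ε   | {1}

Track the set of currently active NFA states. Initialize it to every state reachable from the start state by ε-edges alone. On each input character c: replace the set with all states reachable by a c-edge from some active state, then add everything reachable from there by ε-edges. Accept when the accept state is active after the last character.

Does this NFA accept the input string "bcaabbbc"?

initial (ε-close {0}): {0,2,14}
'b' @ 1: {}  — dead — no transitions
rest 'caabbbc' ignored (set empty)
end set {} — state 1 not in

Answer: REJECT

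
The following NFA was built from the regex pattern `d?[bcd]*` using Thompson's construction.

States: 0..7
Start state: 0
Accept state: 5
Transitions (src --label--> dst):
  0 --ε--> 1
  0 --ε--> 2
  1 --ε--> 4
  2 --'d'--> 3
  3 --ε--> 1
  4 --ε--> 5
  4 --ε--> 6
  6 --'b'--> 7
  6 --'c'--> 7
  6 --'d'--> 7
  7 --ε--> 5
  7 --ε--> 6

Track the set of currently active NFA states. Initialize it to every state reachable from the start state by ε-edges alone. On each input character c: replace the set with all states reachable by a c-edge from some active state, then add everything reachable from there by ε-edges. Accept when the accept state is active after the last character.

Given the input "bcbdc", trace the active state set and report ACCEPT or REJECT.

initial (ε-close {0}): {0,1,2,4,5,6}
'b' @ 1: {5,6,7}  [accepting]
'c' @ 2: {5,6,7}  [accepting]
'b' @ 3: {5,6,7}  [accepting]
'd' @ 4: {5,6,7}  [accepting]
'c' @ 5: {5,6,7}  [accepting]
end set {5,6,7} — state 5 in

Answer: ACCEPT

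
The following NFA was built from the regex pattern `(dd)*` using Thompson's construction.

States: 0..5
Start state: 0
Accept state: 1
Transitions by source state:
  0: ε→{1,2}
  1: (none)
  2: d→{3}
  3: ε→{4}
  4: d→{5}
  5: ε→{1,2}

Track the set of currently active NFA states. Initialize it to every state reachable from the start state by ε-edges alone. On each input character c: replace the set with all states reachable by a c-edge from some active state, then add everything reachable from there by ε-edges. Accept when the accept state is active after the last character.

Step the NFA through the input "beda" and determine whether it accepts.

Answer: REJECT

Trace:
initial (ε-close {0}): {0,1,2}
'b' @ 1: {}  — no active states
rest 'eda' ignored (set empty)
end set {} — state 1 not in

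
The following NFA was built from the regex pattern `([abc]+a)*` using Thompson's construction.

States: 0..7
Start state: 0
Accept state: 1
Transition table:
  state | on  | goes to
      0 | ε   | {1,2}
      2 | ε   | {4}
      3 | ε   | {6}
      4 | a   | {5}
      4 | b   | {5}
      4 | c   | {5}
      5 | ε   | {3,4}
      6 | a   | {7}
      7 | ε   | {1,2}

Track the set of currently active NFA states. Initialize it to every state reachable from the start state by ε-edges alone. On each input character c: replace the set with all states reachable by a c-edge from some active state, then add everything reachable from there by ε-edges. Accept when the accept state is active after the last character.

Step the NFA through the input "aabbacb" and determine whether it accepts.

S₀ = ε-closure({0}) = {0,1,2,4}
'a' @ 1: {3,4,5,6}
'a' @ 2: {1,2,3,4,5,6,7}  ✓accept
'b' @ 3: {3,4,5,6}
'b' @ 4: {3,4,5,6}
'a' @ 5: {1,2,3,4,5,6,7}  ✓accept
'c' @ 6: {3,4,5,6}
'b' @ 7: {3,4,5,6}
end set {3,4,5,6} — state 1 not in

Answer: REJECT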